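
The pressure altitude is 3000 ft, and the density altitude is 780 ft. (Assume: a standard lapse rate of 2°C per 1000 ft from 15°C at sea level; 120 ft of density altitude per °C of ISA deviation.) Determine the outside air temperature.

Density altitude − pressure altitude = 780 − 3000 = -2220 ft.
At 120 ft/°C that is an ISA deviation of -2220/120 = -18.5°C.
ISA temperature at 3000 ft = 15 − 2 × (3000/1000) = 9°C.
OAT = ISA + deviation = 9 + (-18.5) = -9.5°C.

-9.5°C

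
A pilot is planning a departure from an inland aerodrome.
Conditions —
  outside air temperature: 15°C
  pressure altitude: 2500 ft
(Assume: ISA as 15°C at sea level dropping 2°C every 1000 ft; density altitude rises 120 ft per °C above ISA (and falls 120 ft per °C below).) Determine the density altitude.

3100 ft

ISA temperature at 2500 ft = 15 − 2 × (2500/1000) = 10°C.
ISA deviation = 15 − 10 = +5°C.
Density altitude = 2500 + 120 × (5) = 2500 + (+600) = 3100 ft.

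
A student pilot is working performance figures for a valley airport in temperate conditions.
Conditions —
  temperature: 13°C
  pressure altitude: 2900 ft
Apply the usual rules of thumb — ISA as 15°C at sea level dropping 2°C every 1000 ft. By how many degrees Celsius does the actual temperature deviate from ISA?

ISA+3.8°C

ISA temperature at 2900 ft = 15 − 2 × (2900/1000) = 9.2°C.
Deviation = OAT − ISA = 13 − 9.2 = +3.8°C.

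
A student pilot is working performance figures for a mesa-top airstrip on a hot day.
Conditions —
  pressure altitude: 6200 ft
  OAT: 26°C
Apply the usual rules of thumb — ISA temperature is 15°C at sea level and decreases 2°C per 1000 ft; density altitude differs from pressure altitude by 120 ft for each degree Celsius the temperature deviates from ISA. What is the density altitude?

ISA temperature at 6200 ft = 15 − 2 × (6200/1000) = 2.6°C.
ISA deviation = 26 − 2.6 = +23.4°C.
Density altitude = 6200 + 120 × (23.4) = 6200 + (+2808) = 9008 ft.

9008 ft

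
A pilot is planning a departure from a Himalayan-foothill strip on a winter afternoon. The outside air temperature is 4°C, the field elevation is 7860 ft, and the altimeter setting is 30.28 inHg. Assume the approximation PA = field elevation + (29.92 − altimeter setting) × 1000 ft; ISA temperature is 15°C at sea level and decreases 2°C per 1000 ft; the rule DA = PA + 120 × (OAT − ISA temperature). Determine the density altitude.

Pressure altitude = 7860 + (29.92 − 30.28) × 1000 = 7860 + (-360) = 7500 ft.
ISA temperature at 7500 ft = 15 − 2 × (7500/1000) = 0°C.
ISA deviation = 4 − 0 = +4°C.
Density altitude = 7500 + 120 × (4) = 7980 ft.

7980 ft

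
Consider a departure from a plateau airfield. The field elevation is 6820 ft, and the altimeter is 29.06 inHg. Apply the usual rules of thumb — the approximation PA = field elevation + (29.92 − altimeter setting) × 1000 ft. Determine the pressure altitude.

7680 ft

Pressure correction = (29.92 − 29.06) × 1000 = +860 ft.
Pressure altitude = 6820 + (+860) = 7680 ft.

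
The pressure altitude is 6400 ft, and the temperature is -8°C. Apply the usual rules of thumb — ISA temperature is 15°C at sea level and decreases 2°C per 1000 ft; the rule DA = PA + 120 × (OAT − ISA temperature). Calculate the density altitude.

ISA temperature at 6400 ft = 15 − 2 × (6400/1000) = 2.2°C.
ISA deviation = -8 − 2.2 = -10.2°C.
Density altitude = 6400 + 120 × (-10.2) = 6400 + (-1224) = 5176 ft.

5176 ft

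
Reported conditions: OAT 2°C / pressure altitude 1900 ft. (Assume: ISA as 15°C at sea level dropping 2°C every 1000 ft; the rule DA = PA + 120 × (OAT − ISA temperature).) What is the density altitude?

ISA temperature at 1900 ft = 15 − 2 × (1900/1000) = 11.2°C.
ISA deviation = 2 − 11.2 = -9.2°C.
Density altitude = 1900 + 120 × (-9.2) = 1900 + (-1104) = 796 ft.

796 ft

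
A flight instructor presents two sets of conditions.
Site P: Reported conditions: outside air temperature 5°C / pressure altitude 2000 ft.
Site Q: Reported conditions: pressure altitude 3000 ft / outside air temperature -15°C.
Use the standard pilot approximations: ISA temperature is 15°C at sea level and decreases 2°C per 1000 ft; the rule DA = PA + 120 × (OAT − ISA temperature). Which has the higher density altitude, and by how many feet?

Site P by 1160 ft

Site P: ISA temp = 11°C, deviation -6°C, DA = 2000 + 120 × (-6) = 1280 ft.
Site Q: ISA temp = 9°C, deviation -24°C, DA = 3000 + 120 × (-24) = 120 ft.
Site P is higher by 1280 − 120 = 1160 ft.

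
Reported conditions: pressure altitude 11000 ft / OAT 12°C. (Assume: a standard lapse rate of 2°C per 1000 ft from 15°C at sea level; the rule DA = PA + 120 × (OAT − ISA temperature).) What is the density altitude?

ISA temperature at 11000 ft = 15 − 2 × (11000/1000) = -7°C.
ISA deviation = 12 − (-7) = +19°C.
Density altitude = 11000 + 120 × (19) = 11000 + (+2280) = 13280 ft.

13280 ft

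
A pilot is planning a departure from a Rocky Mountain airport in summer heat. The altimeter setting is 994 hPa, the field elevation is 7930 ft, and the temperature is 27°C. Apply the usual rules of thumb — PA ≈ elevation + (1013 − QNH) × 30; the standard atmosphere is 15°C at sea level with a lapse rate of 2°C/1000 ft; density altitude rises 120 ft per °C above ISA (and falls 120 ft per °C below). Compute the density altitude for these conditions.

11980 ft

Pressure altitude = 7930 + (1013 − 994) × 30 = 7930 + (+570) = 8500 ft.
ISA temperature at 8500 ft = 15 − 2 × (8500/1000) = -2°C.
ISA deviation = 27 − (-2) = +29°C.
Density altitude = 8500 + 120 × (29) = 11980 ft.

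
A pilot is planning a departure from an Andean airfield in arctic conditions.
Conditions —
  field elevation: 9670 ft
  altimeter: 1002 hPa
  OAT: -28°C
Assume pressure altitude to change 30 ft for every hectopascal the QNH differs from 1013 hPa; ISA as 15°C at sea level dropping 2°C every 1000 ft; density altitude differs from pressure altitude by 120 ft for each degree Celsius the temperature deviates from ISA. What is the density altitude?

Pressure altitude = 9670 + (1013 − 1002) × 30 = 9670 + (+330) = 10000 ft.
ISA temperature at 10000 ft = 15 − 2 × (10000/1000) = -5°C.
ISA deviation = -28 − (-5) = -23°C.
Density altitude = 10000 + 120 × (-23) = 7240 ft.

7240 ft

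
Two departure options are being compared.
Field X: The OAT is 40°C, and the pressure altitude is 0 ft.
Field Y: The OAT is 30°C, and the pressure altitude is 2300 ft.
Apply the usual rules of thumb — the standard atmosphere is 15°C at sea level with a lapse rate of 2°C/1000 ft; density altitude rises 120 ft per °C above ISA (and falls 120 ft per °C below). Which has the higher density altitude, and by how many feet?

Field X: ISA temp = 15°C, deviation +25°C, DA = 0 + 120 × 25 = 3000 ft.
Field Y: ISA temp = 10.4°C, deviation +19.6°C, DA = 2300 + 120 × 19.6 = 4652 ft.
Field Y is higher by 4652 − 3000 = 1652 ft.

Field Y by 1652 ft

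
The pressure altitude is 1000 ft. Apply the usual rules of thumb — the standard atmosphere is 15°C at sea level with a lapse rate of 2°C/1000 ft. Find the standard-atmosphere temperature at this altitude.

13°C

ISA temperature = 15 − 2 × (1000/1000) = 15 − 2 = 13°C.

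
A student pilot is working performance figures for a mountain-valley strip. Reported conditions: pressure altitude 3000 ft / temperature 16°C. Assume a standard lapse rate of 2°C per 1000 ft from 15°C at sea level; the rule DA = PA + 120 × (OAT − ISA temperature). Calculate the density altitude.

ISA temperature at 3000 ft = 15 − 2 × (3000/1000) = 9°C.
ISA deviation = 16 − 9 = +7°C.
Density altitude = 3000 + 120 × (7) = 3000 + (+840) = 3840 ft.

3840 ft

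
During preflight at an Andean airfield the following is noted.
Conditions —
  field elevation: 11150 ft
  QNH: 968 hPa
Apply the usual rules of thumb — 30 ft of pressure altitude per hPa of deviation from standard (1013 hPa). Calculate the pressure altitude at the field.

12500 ft

Pressure correction = (1013 − 968) × 30 = +1350 ft.
Pressure altitude = 11150 + (+1350) = 12500 ft.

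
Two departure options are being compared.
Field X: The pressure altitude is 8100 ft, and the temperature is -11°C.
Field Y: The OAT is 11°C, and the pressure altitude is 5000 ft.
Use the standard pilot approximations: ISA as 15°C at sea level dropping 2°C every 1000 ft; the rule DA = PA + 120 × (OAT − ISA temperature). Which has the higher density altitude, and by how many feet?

Field X: ISA temp = -1.2°C, deviation -9.8°C, DA = 8100 + 120 × (-9.8) = 6924 ft.
Field Y: ISA temp = 5°C, deviation +6°C, DA = 5000 + 120 × 6 = 5720 ft.
Field X is higher by 6924 − 5720 = 1204 ft.

Field X by 1204 ft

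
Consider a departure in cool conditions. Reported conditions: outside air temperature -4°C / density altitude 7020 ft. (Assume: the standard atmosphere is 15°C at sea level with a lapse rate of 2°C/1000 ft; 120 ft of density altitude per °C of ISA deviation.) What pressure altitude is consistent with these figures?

7500 ft

DA = PA + 120 × (OAT − (15 − 2·PA/1000)) = PA + 120·OAT − 1800 + 0.24·PA = 1.24·PA + 120·OAT − 1800.
So 1.24·PA = 7020 − 120 × (-4) + 1800 = 9300.
PA = 9300 / 1.24 = 7500 ft.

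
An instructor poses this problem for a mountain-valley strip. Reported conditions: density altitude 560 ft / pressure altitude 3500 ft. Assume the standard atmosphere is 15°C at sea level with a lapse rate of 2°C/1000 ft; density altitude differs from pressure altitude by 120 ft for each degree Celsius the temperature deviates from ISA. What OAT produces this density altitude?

-16.5°C

Density altitude − pressure altitude = 560 − 3500 = -2940 ft.
At 120 ft/°C that is an ISA deviation of -2940/120 = -24.5°C.
ISA temperature at 3500 ft = 15 − 2 × (3500/1000) = 8°C.
OAT = ISA + deviation = 8 + (-24.5) = -16.5°C.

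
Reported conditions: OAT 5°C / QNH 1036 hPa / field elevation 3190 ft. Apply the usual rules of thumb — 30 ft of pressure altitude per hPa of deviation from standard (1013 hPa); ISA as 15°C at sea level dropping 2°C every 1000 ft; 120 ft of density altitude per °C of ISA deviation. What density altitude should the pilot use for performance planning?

1900 ft

Pressure altitude = 3190 + (1013 − 1036) × 30 = 3190 + (-690) = 2500 ft.
ISA temperature at 2500 ft = 15 − 2 × (2500/1000) = 10°C.
ISA deviation = 5 − 10 = -5°C.
Density altitude = 2500 + 120 × (-5) = 1900 ft.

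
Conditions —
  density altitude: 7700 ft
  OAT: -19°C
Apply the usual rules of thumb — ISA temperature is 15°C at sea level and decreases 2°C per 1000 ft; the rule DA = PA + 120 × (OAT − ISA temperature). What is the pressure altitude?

DA = PA + 120 × (OAT − (15 − 2·PA/1000)) = PA + 120·OAT − 1800 + 0.24·PA = 1.24·PA + 120·OAT − 1800.
So 1.24·PA = 7700 − 120 × (-19) + 1800 = 11780.
PA = 11780 / 1.24 = 9500 ft.

9500 ft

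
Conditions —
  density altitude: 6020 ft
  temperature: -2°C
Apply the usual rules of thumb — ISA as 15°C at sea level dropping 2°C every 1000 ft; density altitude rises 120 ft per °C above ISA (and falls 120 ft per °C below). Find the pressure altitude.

6500 ft

DA = PA + 120 × (OAT − (15 − 2·PA/1000)) = PA + 120·OAT − 1800 + 0.24·PA = 1.24·PA + 120·OAT − 1800.
So 1.24·PA = 6020 − 120 × (-2) + 1800 = 8060.
PA = 8060 / 1.24 = 6500 ft.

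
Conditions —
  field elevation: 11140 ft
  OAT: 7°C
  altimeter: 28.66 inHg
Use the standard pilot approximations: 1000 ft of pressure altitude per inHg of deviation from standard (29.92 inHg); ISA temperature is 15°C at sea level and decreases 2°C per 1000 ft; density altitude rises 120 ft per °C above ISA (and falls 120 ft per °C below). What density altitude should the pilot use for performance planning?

14416 ft

Pressure altitude = 11140 + (29.92 − 28.66) × 1000 = 11140 + (+1260) = 12400 ft.
ISA temperature at 12400 ft = 15 − 2 × (12400/1000) = -9.8°C.
ISA deviation = 7 − (-9.8) = +16.8°C.
Density altitude = 12400 + 120 × (16.8) = 14416 ft.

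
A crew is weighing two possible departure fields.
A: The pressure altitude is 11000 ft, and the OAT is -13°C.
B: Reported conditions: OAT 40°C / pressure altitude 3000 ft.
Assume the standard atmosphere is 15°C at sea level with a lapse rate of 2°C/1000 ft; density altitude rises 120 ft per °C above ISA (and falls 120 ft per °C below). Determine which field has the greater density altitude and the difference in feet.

A by 3560 ft

A: ISA temp = -7°C, deviation -6°C, DA = 11000 + 120 × (-6) = 10280 ft.
B: ISA temp = 9°C, deviation +31°C, DA = 3000 + 120 × 31 = 6720 ft.
A is higher by 10280 − 6720 = 3560 ft.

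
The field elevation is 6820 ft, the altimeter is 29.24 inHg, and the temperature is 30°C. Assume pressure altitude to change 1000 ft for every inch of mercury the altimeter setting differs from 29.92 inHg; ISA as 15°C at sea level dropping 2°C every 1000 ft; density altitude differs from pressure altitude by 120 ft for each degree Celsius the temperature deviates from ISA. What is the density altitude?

Pressure altitude = 6820 + (29.92 − 29.24) × 1000 = 6820 + (+680) = 7500 ft.
ISA temperature at 7500 ft = 15 − 2 × (7500/1000) = 0°C.
ISA deviation = 30 − 0 = +30°C.
Density altitude = 7500 + 120 × (30) = 11100 ft.

11100 ft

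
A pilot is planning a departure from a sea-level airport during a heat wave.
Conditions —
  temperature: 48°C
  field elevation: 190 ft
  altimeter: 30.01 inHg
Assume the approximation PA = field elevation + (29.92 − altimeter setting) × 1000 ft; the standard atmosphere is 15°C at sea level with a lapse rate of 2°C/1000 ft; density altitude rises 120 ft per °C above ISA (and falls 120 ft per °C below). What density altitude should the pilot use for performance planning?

4084 ft

Pressure altitude = 190 + (29.92 − 30.01) × 1000 = 190 + (-90) = 100 ft.
ISA temperature at 100 ft = 15 − 2 × (100/1000) = 14.8°C.
ISA deviation = 48 − 14.8 = +33.2°C.
Density altitude = 100 + 120 × (33.2) = 4084 ft.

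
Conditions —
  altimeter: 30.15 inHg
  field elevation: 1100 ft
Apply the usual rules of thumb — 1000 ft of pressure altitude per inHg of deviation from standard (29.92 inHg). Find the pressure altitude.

Pressure correction = (29.92 − 30.15) × 1000 = -230 ft.
Pressure altitude = 1100 + (-230) = 870 ft.

870 ft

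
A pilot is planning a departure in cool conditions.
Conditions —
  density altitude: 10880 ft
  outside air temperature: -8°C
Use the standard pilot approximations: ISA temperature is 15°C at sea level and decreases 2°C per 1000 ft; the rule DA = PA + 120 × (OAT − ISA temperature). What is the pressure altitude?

11000 ft

DA = PA + 120 × (OAT − (15 − 2·PA/1000)) = PA + 120·OAT − 1800 + 0.24·PA = 1.24·PA + 120·OAT − 1800.
So 1.24·PA = 10880 − 120 × (-8) + 1800 = 13640.
PA = 13640 / 1.24 = 11000 ft.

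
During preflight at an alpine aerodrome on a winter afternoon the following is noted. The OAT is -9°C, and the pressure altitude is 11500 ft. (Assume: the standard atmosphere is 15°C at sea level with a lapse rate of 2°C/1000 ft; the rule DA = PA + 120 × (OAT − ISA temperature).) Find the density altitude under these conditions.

ISA temperature at 11500 ft = 15 − 2 × (11500/1000) = -8°C.
ISA deviation = -9 − (-8) = -1°C.
Density altitude = 11500 + 120 × (-1) = 11500 + (-120) = 11380 ft.

11380 ft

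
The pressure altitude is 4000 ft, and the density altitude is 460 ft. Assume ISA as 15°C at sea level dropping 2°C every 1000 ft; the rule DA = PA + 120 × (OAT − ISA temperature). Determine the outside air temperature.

-22.5°C

Density altitude − pressure altitude = 460 − 4000 = -3540 ft.
At 120 ft/°C that is an ISA deviation of -3540/120 = -29.5°C.
ISA temperature at 4000 ft = 15 − 2 × (4000/1000) = 7°C.
OAT = ISA + deviation = 7 + (-29.5) = -22.5°C.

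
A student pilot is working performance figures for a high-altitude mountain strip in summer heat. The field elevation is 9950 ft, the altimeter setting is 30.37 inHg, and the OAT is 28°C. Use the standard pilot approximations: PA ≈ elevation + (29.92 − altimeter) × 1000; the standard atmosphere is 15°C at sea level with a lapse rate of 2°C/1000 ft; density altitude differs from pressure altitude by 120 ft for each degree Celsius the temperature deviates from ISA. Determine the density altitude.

13340 ft

Pressure altitude = 9950 + (29.92 − 30.37) × 1000 = 9950 + (-450) = 9500 ft.
ISA temperature at 9500 ft = 15 − 2 × (9500/1000) = -4°C.
ISA deviation = 28 − (-4) = +32°C.
Density altitude = 9500 + 120 × (32) = 13340 ft.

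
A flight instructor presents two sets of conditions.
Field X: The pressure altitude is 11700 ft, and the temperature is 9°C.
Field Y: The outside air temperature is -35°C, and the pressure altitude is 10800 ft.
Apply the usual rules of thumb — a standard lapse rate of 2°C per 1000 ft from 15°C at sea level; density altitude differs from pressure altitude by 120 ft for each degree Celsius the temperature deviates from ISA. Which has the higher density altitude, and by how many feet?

Field X by 6396 ft

Field X: ISA temp = -8.4°C, deviation +17.4°C, DA = 11700 + 120 × 17.4 = 13788 ft.
Field Y: ISA temp = -6.6°C, deviation -28.4°C, DA = 10800 + 120 × (-28.4) = 7392 ft.
Field X is higher by 13788 − 7392 = 6396 ft.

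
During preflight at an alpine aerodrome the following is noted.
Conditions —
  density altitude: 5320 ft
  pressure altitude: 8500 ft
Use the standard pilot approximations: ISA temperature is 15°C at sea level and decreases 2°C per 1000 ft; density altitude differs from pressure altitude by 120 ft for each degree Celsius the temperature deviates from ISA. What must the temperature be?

-28.5°C

Density altitude − pressure altitude = 5320 − 8500 = -3180 ft.
At 120 ft/°C that is an ISA deviation of -3180/120 = -26.5°C.
ISA temperature at 8500 ft = 15 − 2 × (8500/1000) = -2°C.
OAT = ISA + deviation = -2 + (-26.5) = -28.5°C.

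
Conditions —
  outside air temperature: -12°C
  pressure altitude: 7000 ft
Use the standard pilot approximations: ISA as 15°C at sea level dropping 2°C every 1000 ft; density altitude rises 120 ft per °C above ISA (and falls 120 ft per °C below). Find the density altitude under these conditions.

5440 ft

ISA temperature at 7000 ft = 15 − 2 × (7000/1000) = 1°C.
ISA deviation = -12 − 1 = -13°C.
Density altitude = 7000 + 120 × (-13) = 7000 + (-1560) = 5440 ft.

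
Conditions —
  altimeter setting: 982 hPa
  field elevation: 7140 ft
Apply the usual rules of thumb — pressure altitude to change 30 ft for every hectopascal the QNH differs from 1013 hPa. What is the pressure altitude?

Pressure correction = (1013 − 982) × 30 = +930 ft.
Pressure altitude = 7140 + (+930) = 8070 ft.

8070 ft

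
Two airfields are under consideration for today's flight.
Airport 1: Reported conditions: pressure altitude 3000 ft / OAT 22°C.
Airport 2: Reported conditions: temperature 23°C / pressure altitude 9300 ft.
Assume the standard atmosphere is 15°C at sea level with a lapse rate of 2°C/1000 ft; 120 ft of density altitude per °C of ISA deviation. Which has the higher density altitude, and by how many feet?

Airport 2 by 7932 ft

Airport 1: ISA temp = 9°C, deviation +13°C, DA = 3000 + 120 × 13 = 4560 ft.
Airport 2: ISA temp = -3.6°C, deviation +26.6°C, DA = 9300 + 120 × 26.6 = 12492 ft.
Airport 2 is higher by 12492 − 4560 = 7932 ft.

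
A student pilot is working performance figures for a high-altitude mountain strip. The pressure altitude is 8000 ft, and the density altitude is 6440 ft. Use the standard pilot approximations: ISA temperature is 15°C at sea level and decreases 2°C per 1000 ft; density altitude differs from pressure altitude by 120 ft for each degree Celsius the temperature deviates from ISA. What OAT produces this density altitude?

Density altitude − pressure altitude = 6440 − 8000 = -1560 ft.
At 120 ft/°C that is an ISA deviation of -1560/120 = -13°C.
ISA temperature at 8000 ft = 15 − 2 × (8000/1000) = -1°C.
OAT = ISA + deviation = -1 + (-13) = -14°C.

-14°C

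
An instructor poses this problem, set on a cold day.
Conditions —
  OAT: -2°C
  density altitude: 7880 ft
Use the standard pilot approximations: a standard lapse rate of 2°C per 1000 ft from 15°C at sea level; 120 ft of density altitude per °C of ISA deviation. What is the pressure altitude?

8000 ft

DA = PA + 120 × (OAT − (15 − 2·PA/1000)) = PA + 120·OAT − 1800 + 0.24·PA = 1.24·PA + 120·OAT − 1800.
So 1.24·PA = 7880 − 120 × (-2) + 1800 = 9920.
PA = 9920 / 1.24 = 8000 ft.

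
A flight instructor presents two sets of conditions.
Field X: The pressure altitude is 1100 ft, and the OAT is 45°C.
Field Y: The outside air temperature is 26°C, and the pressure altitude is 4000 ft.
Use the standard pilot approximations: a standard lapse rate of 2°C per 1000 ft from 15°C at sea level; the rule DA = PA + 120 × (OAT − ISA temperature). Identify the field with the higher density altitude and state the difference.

Field X: ISA temp = 12.8°C, deviation +32.2°C, DA = 1100 + 120 × 32.2 = 4964 ft.
Field Y: ISA temp = 7°C, deviation +19°C, DA = 4000 + 120 × 19 = 6280 ft.
Field Y is higher by 6280 − 4964 = 1316 ft.

Field Y by 1316 ft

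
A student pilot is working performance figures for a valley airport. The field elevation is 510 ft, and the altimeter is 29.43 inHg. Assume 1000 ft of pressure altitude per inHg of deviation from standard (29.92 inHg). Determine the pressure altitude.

1000 ft

Pressure correction = (29.92 − 29.43) × 1000 = +490 ft.
Pressure altitude = 510 + (+490) = 1000 ft.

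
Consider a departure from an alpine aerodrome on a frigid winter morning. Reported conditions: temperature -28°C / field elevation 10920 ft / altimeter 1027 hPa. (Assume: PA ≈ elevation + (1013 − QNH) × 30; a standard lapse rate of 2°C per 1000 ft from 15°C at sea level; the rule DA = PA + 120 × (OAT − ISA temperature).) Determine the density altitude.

7860 ft

Pressure altitude = 10920 + (1013 − 1027) × 30 = 10920 + (-420) = 10500 ft.
ISA temperature at 10500 ft = 15 − 2 × (10500/1000) = -6°C.
ISA deviation = -28 − (-6) = -22°C.
Density altitude = 10500 + 120 × (-22) = 7860 ft.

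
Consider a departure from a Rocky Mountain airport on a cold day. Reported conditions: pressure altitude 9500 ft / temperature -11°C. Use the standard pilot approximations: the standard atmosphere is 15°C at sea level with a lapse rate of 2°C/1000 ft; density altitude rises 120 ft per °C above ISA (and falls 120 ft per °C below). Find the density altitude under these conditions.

ISA temperature at 9500 ft = 15 − 2 × (9500/1000) = -4°C.
ISA deviation = -11 − (-4) = -7°C.
Density altitude = 9500 + 120 × (-7) = 9500 + (-840) = 8660 ft.

8660 ft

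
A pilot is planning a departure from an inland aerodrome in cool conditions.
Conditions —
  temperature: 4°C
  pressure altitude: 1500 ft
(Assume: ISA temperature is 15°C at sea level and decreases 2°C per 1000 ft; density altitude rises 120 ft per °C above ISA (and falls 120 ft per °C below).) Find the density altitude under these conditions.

ISA temperature at 1500 ft = 15 − 2 × (1500/1000) = 12°C.
ISA deviation = 4 − 12 = -8°C.
Density altitude = 1500 + 120 × (-8) = 1500 + (-960) = 540 ft.

540 ft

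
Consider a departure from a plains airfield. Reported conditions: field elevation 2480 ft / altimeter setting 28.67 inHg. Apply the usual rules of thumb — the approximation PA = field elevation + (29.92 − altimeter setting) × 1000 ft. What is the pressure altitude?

Pressure correction = (29.92 − 28.67) × 1000 = +1250 ft.
Pressure altitude = 2480 + (+1250) = 3730 ft.

3730 ft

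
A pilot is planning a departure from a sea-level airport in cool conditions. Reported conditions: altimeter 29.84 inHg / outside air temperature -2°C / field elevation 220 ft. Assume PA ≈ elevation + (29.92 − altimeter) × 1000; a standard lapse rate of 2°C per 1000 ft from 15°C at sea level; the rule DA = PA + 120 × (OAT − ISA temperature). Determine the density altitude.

Pressure altitude = 220 + (29.92 − 29.84) × 1000 = 220 + (+80) = 300 ft.
ISA temperature at 300 ft = 15 − 2 × (300/1000) = 14.4°C.
ISA deviation = -2 − 14.4 = -16.4°C.
Density altitude = 300 + 120 × (-16.4) = -1668 ft.

-1668 ft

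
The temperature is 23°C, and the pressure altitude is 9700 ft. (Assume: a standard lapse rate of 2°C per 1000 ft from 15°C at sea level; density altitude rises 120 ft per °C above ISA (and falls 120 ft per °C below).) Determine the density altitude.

12988 ft

ISA temperature at 9700 ft = 15 − 2 × (9700/1000) = -4.4°C.
ISA deviation = 23 − (-4.4) = +27.4°C.
Density altitude = 9700 + 120 × (27.4) = 9700 + (+3288) = 12988 ft.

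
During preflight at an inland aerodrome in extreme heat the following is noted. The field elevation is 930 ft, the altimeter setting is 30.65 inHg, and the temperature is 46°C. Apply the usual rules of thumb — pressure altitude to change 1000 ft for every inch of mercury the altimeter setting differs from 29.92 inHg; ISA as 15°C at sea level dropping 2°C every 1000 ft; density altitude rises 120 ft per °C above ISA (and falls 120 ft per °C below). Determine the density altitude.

3968 ft

Pressure altitude = 930 + (29.92 − 30.65) × 1000 = 930 + (-730) = 200 ft.
ISA temperature at 200 ft = 15 − 2 × (200/1000) = 14.6°C.
ISA deviation = 46 − 14.6 = +31.4°C.
Density altitude = 200 + 120 × (31.4) = 3968 ft.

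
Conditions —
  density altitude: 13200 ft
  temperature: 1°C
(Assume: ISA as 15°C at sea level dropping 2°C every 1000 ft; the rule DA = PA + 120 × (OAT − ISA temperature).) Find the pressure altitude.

DA = PA + 120 × (OAT − (15 − 2·PA/1000)) = PA + 120·OAT − 1800 + 0.24·PA = 1.24·PA + 120·OAT − 1800.
So 1.24·PA = 13200 − 120 × 1 + 1800 = 14880.
PA = 14880 / 1.24 = 12000 ft.

12000 ft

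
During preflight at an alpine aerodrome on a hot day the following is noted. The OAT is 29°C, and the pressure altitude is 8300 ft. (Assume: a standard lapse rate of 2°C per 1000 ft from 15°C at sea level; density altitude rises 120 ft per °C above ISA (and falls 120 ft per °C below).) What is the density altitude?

ISA temperature at 8300 ft = 15 − 2 × (8300/1000) = -1.6°C.
ISA deviation = 29 − (-1.6) = +30.6°C.
Density altitude = 8300 + 120 × (30.6) = 8300 + (+3672) = 11972 ft.

11972 ft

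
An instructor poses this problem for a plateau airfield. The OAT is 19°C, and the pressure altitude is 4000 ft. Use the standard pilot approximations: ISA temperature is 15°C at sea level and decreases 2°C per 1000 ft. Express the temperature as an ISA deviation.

ISA+12°C

ISA temperature at 4000 ft = 15 − 2 × (4000/1000) = 7°C.
Deviation = OAT − ISA = 19 − 7 = +12°C.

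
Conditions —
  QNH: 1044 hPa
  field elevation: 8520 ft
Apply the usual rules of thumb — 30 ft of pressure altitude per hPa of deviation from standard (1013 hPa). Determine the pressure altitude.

7590 ft

Pressure correction = (1013 − 1044) × 30 = -930 ft.
Pressure altitude = 8520 + (-930) = 7590 ft.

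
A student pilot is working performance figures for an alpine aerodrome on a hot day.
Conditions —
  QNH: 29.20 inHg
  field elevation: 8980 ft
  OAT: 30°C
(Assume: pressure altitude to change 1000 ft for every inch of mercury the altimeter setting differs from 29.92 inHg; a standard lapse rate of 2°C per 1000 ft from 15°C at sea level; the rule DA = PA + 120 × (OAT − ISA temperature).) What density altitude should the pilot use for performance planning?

13828 ft

Pressure altitude = 8980 + (29.92 − 29.20) × 1000 = 8980 + (+720) = 9700 ft.
ISA temperature at 9700 ft = 15 − 2 × (9700/1000) = -4.4°C.
ISA deviation = 30 − (-4.4) = +34.4°C.
Density altitude = 9700 + 120 × (34.4) = 13828 ft.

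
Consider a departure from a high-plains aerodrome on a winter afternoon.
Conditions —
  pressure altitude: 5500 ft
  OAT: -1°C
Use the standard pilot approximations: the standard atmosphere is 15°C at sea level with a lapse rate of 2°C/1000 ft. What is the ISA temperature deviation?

ISA-5°C

ISA temperature at 5500 ft = 15 − 2 × (5500/1000) = 4°C.
Deviation = OAT − ISA = -1 − 4 = -5°C.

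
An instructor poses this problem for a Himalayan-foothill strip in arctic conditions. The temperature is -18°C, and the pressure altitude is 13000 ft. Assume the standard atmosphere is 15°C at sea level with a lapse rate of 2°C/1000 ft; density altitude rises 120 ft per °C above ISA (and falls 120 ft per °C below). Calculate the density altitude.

ISA temperature at 13000 ft = 15 − 2 × (13000/1000) = -11°C.
ISA deviation = -18 − (-11) = -7°C.
Density altitude = 13000 + 120 × (-7) = 13000 + (-840) = 12160 ft.

12160 ft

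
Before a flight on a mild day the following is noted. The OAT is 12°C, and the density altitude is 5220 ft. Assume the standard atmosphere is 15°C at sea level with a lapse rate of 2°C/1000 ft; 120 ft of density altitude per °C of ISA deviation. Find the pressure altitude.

DA = PA + 120 × (OAT − (15 − 2·PA/1000)) = PA + 120·OAT − 1800 + 0.24·PA = 1.24·PA + 120·OAT − 1800.
So 1.24·PA = 5220 − 120 × 12 + 1800 = 5580.
PA = 5580 / 1.24 = 4500 ft.

4500 ft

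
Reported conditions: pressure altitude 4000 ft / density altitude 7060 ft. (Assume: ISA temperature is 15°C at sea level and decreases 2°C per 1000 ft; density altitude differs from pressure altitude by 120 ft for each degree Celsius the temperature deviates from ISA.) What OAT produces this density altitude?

Density altitude − pressure altitude = 7060 − 4000 = +3060 ft.
At 120 ft/°C that is an ISA deviation of 3060/120 = +25.5°C.
ISA temperature at 4000 ft = 15 − 2 × (4000/1000) = 7°C.
OAT = ISA + deviation = 7 + (+25.5) = 32.5°C.

32.5°C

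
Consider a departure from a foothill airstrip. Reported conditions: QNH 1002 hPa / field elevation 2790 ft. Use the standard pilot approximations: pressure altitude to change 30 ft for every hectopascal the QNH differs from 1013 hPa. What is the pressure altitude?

3120 ft

Pressure correction = (1013 − 1002) × 30 = +330 ft.
Pressure altitude = 2790 + (+330) = 3120 ft.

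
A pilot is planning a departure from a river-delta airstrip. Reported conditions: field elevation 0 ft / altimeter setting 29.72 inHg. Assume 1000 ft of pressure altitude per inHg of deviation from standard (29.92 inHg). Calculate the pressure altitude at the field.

200 ft

Pressure correction = (29.92 − 29.72) × 1000 = +200 ft.
Pressure altitude = 0 + (+200) = 200 ft.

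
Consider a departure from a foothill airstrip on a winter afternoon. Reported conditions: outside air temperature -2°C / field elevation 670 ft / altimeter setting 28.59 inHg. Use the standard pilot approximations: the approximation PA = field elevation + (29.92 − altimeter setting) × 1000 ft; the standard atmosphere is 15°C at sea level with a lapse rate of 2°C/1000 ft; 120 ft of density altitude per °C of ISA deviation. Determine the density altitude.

Pressure altitude = 670 + (29.92 − 28.59) × 1000 = 670 + (+1330) = 2000 ft.
ISA temperature at 2000 ft = 15 − 2 × (2000/1000) = 11°C.
ISA deviation = -2 − 11 = -13°C.
Density altitude = 2000 + 120 × (-13) = 440 ft.

440 ft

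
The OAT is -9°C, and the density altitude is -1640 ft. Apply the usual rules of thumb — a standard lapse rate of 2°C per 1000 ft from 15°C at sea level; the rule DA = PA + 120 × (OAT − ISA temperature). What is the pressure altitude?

1000 ft

DA = PA + 120 × (OAT − (15 − 2·PA/1000)) = PA + 120·OAT − 1800 + 0.24·PA = 1.24·PA + 120·OAT − 1800.
So 1.24·PA = -1640 − 120 × (-9) + 1800 = 1240.
PA = 1240 / 1.24 = 1000 ft.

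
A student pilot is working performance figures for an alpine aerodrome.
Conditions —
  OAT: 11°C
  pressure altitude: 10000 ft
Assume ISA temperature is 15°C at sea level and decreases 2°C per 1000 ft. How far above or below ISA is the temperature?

ISA+16°C

ISA temperature at 10000 ft = 15 − 2 × (10000/1000) = -5°C.
Deviation = OAT − ISA = 11 − (-5) = +16°C.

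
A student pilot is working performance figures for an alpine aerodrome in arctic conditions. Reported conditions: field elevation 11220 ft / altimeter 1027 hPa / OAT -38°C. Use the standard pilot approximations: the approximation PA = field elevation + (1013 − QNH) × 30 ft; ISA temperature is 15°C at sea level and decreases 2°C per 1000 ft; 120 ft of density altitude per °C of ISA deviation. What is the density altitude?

Pressure altitude = 11220 + (1013 − 1027) × 30 = 11220 + (-420) = 10800 ft.
ISA temperature at 10800 ft = 15 − 2 × (10800/1000) = -6.6°C.
ISA deviation = -38 − (-6.6) = -31.4°C.
Density altitude = 10800 + 120 × (-31.4) = 7032 ft.

7032 ft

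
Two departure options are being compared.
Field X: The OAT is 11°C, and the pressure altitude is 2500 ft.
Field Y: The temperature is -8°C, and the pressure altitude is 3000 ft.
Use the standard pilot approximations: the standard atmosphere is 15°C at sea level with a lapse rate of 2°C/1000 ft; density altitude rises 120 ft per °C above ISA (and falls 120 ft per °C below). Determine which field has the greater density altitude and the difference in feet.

Field X: ISA temp = 10°C, deviation +1°C, DA = 2500 + 120 × 1 = 2620 ft.
Field Y: ISA temp = 9°C, deviation -17°C, DA = 3000 + 120 × (-17) = 960 ft.
Field X is higher by 2620 − 960 = 1660 ft.

Field X by 1660 ft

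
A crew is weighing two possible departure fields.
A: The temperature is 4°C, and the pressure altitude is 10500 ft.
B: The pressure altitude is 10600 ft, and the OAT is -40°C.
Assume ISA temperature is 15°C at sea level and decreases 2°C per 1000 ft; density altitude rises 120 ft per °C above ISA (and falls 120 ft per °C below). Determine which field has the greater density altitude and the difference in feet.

A by 5156 ft

A: ISA temp = -6°C, deviation +10°C, DA = 10500 + 120 × 10 = 11700 ft.
B: ISA temp = -6.2°C, deviation -33.8°C, DA = 10600 + 120 × (-33.8) = 6544 ft.
A is higher by 11700 − 6544 = 5156 ft.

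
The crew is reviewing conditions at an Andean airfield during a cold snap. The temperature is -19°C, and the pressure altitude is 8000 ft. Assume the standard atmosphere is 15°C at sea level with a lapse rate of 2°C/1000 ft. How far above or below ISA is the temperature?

ISA-18°C

ISA temperature at 8000 ft = 15 − 2 × (8000/1000) = -1°C.
Deviation = OAT − ISA = -19 − (-1) = -18°C.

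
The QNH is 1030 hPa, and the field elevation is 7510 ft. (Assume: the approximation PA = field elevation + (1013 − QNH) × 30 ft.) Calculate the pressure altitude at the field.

Pressure correction = (1013 − 1030) × 30 = -510 ft.
Pressure altitude = 7510 + (-510) = 7000 ft.

7000 ft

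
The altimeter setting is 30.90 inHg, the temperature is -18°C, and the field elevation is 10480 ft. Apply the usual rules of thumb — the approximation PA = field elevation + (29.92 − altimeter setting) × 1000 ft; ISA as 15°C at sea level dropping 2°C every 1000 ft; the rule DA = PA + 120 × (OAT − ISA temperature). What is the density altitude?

7820 ft

Pressure altitude = 10480 + (29.92 − 30.90) × 1000 = 10480 + (-980) = 9500 ft.
ISA temperature at 9500 ft = 15 − 2 × (9500/1000) = -4°C.
ISA deviation = -18 − (-4) = -14°C.
Density altitude = 9500 + 120 × (-14) = 7820 ft.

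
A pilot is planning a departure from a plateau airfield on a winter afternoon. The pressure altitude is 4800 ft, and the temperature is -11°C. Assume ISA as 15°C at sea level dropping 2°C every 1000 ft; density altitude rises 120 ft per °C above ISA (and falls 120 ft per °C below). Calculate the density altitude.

2832 ft

ISA temperature at 4800 ft = 15 − 2 × (4800/1000) = 5.4°C.
ISA deviation = -11 − 5.4 = -16.4°C.
Density altitude = 4800 + 120 × (-16.4) = 4800 + (-1968) = 2832 ft.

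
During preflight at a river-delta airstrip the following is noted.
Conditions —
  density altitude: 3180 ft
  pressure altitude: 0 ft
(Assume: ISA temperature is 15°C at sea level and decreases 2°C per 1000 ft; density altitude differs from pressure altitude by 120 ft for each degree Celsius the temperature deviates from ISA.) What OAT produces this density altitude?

41.5°C

Density altitude − pressure altitude = 3180 − 0 = +3180 ft.
At 120 ft/°C that is an ISA deviation of 3180/120 = +26.5°C.
ISA temperature at 0 ft = 15 − 2 × (0/1000) = 15°C.
OAT = ISA + deviation = 15 + (+26.5) = 41.5°C.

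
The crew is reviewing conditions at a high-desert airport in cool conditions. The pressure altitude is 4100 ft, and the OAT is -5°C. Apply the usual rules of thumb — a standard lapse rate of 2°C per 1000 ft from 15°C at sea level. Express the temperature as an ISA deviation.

ISA-11.8°C

ISA temperature at 4100 ft = 15 − 2 × (4100/1000) = 6.8°C.
Deviation = OAT − ISA = -5 − 6.8 = -11.8°C.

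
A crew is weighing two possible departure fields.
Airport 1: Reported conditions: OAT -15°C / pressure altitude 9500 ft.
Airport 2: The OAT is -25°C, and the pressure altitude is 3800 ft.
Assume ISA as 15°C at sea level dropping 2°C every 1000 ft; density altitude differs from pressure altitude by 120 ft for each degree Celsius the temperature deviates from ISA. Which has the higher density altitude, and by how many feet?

Airport 1 by 8268 ft

Airport 1: ISA temp = -4°C, deviation -11°C, DA = 9500 + 120 × (-11) = 8180 ft.
Airport 2: ISA temp = 7.4°C, deviation -32.4°C, DA = 3800 + 120 × (-32.4) = -88 ft.
Airport 1 is higher by 8180 − (-88) = 8268 ft.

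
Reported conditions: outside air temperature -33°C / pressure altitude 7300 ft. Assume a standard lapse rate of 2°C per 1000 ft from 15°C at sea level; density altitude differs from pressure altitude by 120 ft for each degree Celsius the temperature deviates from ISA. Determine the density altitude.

3292 ft

ISA temperature at 7300 ft = 15 − 2 × (7300/1000) = 0.4°C.
ISA deviation = -33 − 0.4 = -33.4°C.
Density altitude = 7300 + 120 × (-33.4) = 7300 + (-4008) = 3292 ft.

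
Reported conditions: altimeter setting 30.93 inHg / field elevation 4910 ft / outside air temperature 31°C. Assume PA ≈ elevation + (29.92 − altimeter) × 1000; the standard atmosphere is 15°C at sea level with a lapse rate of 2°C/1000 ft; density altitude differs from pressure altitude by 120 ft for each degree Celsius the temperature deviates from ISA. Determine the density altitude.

Pressure altitude = 4910 + (29.92 − 30.93) × 1000 = 4910 + (-1010) = 3900 ft.
ISA temperature at 3900 ft = 15 − 2 × (3900/1000) = 7.2°C.
ISA deviation = 31 − 7.2 = +23.8°C.
Density altitude = 3900 + 120 × (23.8) = 6756 ft.

6756 ft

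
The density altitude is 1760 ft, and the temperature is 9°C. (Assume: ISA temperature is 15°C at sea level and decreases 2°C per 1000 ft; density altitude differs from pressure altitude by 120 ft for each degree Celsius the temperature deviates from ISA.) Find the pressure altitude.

DA = PA + 120 × (OAT − (15 − 2·PA/1000)) = PA + 120·OAT − 1800 + 0.24·PA = 1.24·PA + 120·OAT − 1800.
So 1.24·PA = 1760 − 120 × 9 + 1800 = 2480.
PA = 2480 / 1.24 = 2000 ft.

2000 ft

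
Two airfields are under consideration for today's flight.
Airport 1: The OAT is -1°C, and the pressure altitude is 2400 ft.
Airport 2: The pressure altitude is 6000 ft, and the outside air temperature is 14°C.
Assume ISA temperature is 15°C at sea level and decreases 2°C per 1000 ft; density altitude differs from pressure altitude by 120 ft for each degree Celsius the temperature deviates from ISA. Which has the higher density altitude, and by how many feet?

Airport 2 by 6264 ft

Airport 1: ISA temp = 10.2°C, deviation -11.2°C, DA = 2400 + 120 × (-11.2) = 1056 ft.
Airport 2: ISA temp = 3°C, deviation +11°C, DA = 6000 + 120 × 11 = 7320 ft.
Airport 2 is higher by 7320 − 1056 = 6264 ft.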